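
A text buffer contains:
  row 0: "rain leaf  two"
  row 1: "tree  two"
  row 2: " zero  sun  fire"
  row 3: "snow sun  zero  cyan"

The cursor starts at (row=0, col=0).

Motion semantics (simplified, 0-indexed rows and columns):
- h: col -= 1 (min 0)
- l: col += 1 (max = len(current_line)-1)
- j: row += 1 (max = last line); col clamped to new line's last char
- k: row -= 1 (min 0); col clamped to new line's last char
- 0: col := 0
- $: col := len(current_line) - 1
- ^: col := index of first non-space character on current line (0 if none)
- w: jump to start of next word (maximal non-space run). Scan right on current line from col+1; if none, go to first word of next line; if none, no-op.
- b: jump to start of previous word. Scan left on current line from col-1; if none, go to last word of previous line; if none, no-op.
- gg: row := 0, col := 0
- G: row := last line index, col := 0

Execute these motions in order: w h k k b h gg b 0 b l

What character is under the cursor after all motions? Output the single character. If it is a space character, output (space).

Answer: a

Derivation:
After 1 (w): row=0 col=5 char='l'
After 2 (h): row=0 col=4 char='_'
After 3 (k): row=0 col=4 char='_'
After 4 (k): row=0 col=4 char='_'
After 5 (b): row=0 col=0 char='r'
After 6 (h): row=0 col=0 char='r'
After 7 (gg): row=0 col=0 char='r'
After 8 (b): row=0 col=0 char='r'
After 9 (0): row=0 col=0 char='r'
After 10 (b): row=0 col=0 char='r'
After 11 (l): row=0 col=1 char='a'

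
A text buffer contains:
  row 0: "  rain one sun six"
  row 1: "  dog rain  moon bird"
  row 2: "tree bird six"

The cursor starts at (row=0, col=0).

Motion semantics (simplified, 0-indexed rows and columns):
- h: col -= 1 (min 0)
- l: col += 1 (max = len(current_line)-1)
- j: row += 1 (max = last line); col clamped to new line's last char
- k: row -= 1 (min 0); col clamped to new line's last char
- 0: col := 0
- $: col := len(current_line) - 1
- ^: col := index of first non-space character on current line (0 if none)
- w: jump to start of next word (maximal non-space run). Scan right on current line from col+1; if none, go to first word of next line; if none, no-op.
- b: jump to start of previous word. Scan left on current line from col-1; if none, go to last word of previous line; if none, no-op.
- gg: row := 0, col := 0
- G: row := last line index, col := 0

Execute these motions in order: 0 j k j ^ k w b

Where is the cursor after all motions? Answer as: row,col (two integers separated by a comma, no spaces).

After 1 (0): row=0 col=0 char='_'
After 2 (j): row=1 col=0 char='_'
After 3 (k): row=0 col=0 char='_'
After 4 (j): row=1 col=0 char='_'
After 5 (^): row=1 col=2 char='d'
After 6 (k): row=0 col=2 char='r'
After 7 (w): row=0 col=7 char='o'
After 8 (b): row=0 col=2 char='r'

Answer: 0,2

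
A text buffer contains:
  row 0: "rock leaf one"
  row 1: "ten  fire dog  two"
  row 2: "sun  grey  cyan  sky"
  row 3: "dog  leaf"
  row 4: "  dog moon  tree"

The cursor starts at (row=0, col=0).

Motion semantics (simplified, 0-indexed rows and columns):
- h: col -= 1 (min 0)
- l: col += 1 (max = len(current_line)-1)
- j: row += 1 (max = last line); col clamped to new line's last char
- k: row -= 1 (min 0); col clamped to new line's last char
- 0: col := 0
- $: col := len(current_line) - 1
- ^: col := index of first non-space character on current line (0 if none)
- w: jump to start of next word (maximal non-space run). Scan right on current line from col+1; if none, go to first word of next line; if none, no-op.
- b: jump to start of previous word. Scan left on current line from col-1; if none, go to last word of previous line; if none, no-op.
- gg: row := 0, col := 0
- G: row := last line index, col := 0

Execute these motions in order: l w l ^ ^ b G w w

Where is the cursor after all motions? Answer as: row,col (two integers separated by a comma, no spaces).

Answer: 4,6

Derivation:
After 1 (l): row=0 col=1 char='o'
After 2 (w): row=0 col=5 char='l'
After 3 (l): row=0 col=6 char='e'
After 4 (^): row=0 col=0 char='r'
After 5 (^): row=0 col=0 char='r'
After 6 (b): row=0 col=0 char='r'
After 7 (G): row=4 col=0 char='_'
After 8 (w): row=4 col=2 char='d'
After 9 (w): row=4 col=6 char='m'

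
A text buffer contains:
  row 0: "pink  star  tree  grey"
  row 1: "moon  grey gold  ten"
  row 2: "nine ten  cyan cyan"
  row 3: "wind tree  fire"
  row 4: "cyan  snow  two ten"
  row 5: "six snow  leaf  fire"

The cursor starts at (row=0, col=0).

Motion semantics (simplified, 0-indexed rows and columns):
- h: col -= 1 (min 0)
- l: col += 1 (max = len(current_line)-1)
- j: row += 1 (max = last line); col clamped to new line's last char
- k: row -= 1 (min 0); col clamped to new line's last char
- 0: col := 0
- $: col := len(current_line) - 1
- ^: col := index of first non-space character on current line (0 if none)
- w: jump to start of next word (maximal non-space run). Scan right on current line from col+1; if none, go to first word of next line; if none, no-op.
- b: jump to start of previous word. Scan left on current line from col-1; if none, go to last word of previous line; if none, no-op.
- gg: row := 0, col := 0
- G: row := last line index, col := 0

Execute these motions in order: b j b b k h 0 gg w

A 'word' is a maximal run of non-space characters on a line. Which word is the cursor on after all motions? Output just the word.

After 1 (b): row=0 col=0 char='p'
After 2 (j): row=1 col=0 char='m'
After 3 (b): row=0 col=18 char='g'
After 4 (b): row=0 col=12 char='t'
After 5 (k): row=0 col=12 char='t'
After 6 (h): row=0 col=11 char='_'
After 7 (0): row=0 col=0 char='p'
After 8 (gg): row=0 col=0 char='p'
After 9 (w): row=0 col=6 char='s'

Answer: star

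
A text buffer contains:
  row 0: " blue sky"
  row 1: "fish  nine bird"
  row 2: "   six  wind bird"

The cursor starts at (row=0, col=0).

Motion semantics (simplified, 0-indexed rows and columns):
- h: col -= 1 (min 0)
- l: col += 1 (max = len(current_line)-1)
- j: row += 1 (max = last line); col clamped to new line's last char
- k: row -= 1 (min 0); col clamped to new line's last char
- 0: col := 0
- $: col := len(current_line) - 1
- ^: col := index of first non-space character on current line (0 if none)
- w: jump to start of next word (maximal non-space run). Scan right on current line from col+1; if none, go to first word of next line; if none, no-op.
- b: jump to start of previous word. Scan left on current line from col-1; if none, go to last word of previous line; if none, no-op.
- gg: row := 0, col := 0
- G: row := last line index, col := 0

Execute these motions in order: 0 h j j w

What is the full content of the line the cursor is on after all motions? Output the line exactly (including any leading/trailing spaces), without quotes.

Answer:    six  wind bird

Derivation:
After 1 (0): row=0 col=0 char='_'
After 2 (h): row=0 col=0 char='_'
After 3 (j): row=1 col=0 char='f'
After 4 (j): row=2 col=0 char='_'
After 5 (w): row=2 col=3 char='s'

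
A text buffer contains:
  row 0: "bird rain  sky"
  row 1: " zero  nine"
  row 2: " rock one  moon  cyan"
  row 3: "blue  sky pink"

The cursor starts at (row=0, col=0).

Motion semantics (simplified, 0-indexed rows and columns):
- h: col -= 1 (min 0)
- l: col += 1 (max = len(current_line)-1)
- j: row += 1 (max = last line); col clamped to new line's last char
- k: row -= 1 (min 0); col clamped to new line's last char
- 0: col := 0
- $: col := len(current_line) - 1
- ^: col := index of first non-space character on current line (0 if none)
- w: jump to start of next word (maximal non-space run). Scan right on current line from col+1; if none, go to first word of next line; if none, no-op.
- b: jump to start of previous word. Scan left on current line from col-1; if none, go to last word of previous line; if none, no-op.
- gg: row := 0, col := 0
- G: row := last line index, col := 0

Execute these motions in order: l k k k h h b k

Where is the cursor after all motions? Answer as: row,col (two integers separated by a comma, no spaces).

Answer: 0,0

Derivation:
After 1 (l): row=0 col=1 char='i'
After 2 (k): row=0 col=1 char='i'
After 3 (k): row=0 col=1 char='i'
After 4 (k): row=0 col=1 char='i'
After 5 (h): row=0 col=0 char='b'
After 6 (h): row=0 col=0 char='b'
After 7 (b): row=0 col=0 char='b'
After 8 (k): row=0 col=0 char='b'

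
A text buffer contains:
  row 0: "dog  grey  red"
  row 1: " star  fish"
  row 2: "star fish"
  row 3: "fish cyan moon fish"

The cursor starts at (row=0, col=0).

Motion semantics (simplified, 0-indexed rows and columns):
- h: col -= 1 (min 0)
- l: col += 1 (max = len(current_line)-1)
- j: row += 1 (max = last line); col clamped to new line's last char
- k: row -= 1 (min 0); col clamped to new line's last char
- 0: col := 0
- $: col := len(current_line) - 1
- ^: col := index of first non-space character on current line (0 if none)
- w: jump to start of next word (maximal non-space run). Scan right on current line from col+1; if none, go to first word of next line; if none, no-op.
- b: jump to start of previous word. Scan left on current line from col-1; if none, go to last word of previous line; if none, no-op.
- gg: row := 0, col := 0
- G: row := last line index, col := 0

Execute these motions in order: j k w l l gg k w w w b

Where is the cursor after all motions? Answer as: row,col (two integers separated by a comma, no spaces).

Answer: 0,11

Derivation:
After 1 (j): row=1 col=0 char='_'
After 2 (k): row=0 col=0 char='d'
After 3 (w): row=0 col=5 char='g'
After 4 (l): row=0 col=6 char='r'
After 5 (l): row=0 col=7 char='e'
After 6 (gg): row=0 col=0 char='d'
After 7 (k): row=0 col=0 char='d'
After 8 (w): row=0 col=5 char='g'
After 9 (w): row=0 col=11 char='r'
After 10 (w): row=1 col=1 char='s'
After 11 (b): row=0 col=11 char='r'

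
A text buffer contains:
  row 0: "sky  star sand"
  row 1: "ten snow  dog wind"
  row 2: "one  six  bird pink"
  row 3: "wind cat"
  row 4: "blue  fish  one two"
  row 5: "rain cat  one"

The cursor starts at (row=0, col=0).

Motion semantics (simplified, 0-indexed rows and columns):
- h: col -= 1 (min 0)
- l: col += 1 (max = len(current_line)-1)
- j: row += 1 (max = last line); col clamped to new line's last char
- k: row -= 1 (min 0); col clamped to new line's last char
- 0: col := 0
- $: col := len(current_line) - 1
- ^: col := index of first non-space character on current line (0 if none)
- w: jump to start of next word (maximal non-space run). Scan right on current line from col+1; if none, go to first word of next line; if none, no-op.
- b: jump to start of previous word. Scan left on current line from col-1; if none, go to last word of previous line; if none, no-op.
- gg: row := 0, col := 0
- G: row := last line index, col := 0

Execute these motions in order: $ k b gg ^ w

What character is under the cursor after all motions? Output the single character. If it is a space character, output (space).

Answer: s

Derivation:
After 1 ($): row=0 col=13 char='d'
After 2 (k): row=0 col=13 char='d'
After 3 (b): row=0 col=10 char='s'
After 4 (gg): row=0 col=0 char='s'
After 5 (^): row=0 col=0 char='s'
After 6 (w): row=0 col=5 char='s'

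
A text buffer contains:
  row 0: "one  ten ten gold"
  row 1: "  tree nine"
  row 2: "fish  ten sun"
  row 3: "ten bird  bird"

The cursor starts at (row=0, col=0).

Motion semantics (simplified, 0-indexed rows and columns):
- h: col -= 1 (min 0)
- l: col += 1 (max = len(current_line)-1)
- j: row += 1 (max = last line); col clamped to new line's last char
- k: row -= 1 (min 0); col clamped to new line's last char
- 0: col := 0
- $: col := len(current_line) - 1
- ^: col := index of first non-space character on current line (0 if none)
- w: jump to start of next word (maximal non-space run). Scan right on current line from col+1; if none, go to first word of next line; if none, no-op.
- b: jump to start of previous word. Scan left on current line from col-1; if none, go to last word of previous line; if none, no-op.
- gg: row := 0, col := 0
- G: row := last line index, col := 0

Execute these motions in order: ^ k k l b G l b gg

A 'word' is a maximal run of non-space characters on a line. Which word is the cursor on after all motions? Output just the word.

After 1 (^): row=0 col=0 char='o'
After 2 (k): row=0 col=0 char='o'
After 3 (k): row=0 col=0 char='o'
After 4 (l): row=0 col=1 char='n'
After 5 (b): row=0 col=0 char='o'
After 6 (G): row=3 col=0 char='t'
After 7 (l): row=3 col=1 char='e'
After 8 (b): row=3 col=0 char='t'
After 9 (gg): row=0 col=0 char='o'

Answer: one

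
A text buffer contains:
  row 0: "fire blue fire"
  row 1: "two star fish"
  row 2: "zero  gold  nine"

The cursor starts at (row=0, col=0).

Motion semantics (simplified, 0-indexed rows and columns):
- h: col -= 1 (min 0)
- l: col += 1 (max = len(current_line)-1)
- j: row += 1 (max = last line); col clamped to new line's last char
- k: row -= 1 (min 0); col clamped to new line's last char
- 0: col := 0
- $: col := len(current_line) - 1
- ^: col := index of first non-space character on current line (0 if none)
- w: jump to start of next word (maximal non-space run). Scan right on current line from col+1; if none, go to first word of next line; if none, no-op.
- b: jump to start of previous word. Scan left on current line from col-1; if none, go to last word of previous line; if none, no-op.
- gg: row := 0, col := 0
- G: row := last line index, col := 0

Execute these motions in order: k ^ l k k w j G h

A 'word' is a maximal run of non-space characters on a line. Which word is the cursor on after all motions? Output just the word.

Answer: zero

Derivation:
After 1 (k): row=0 col=0 char='f'
After 2 (^): row=0 col=0 char='f'
After 3 (l): row=0 col=1 char='i'
After 4 (k): row=0 col=1 char='i'
After 5 (k): row=0 col=1 char='i'
After 6 (w): row=0 col=5 char='b'
After 7 (j): row=1 col=5 char='t'
After 8 (G): row=2 col=0 char='z'
After 9 (h): row=2 col=0 char='z'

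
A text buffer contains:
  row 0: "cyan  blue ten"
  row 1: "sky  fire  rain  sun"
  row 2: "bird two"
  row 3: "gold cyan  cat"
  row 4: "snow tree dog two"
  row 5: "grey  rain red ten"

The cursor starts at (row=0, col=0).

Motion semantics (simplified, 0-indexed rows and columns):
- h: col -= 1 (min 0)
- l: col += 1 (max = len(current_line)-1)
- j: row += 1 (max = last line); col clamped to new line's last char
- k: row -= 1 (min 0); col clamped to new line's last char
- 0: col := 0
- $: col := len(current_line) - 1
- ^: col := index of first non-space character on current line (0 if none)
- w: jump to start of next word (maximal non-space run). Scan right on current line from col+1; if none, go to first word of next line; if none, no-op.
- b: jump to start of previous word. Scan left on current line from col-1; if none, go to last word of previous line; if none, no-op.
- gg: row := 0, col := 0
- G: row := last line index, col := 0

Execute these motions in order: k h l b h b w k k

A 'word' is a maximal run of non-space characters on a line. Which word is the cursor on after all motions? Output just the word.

After 1 (k): row=0 col=0 char='c'
After 2 (h): row=0 col=0 char='c'
After 3 (l): row=0 col=1 char='y'
After 4 (b): row=0 col=0 char='c'
After 5 (h): row=0 col=0 char='c'
After 6 (b): row=0 col=0 char='c'
After 7 (w): row=0 col=6 char='b'
After 8 (k): row=0 col=6 char='b'
After 9 (k): row=0 col=6 char='b'

Answer: blue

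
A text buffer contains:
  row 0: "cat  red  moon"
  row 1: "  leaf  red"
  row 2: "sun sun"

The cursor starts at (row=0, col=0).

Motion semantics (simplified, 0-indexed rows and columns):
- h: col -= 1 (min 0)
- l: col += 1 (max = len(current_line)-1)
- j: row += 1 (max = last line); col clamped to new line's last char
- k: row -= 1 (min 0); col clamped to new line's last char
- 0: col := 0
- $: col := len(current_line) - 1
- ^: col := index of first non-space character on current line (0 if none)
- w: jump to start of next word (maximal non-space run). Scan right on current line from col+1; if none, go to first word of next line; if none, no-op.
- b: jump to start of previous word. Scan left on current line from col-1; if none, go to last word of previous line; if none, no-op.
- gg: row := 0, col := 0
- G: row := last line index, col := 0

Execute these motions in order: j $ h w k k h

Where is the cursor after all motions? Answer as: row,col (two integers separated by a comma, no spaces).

After 1 (j): row=1 col=0 char='_'
After 2 ($): row=1 col=10 char='d'
After 3 (h): row=1 col=9 char='e'
After 4 (w): row=2 col=0 char='s'
After 5 (k): row=1 col=0 char='_'
After 6 (k): row=0 col=0 char='c'
After 7 (h): row=0 col=0 char='c'

Answer: 0,0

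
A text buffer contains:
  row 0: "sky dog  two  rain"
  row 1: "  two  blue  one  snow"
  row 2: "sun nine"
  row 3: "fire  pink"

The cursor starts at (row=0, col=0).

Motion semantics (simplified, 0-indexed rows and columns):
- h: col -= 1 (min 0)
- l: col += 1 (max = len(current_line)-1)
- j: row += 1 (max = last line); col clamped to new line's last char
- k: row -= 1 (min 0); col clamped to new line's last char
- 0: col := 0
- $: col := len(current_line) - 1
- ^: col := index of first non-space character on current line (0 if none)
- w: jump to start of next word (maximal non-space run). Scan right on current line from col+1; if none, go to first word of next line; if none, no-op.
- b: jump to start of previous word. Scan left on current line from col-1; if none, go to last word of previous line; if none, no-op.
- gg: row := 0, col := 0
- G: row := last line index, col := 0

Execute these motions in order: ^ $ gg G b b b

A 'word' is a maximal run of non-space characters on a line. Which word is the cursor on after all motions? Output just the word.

Answer: snow

Derivation:
After 1 (^): row=0 col=0 char='s'
After 2 ($): row=0 col=17 char='n'
After 3 (gg): row=0 col=0 char='s'
After 4 (G): row=3 col=0 char='f'
After 5 (b): row=2 col=4 char='n'
After 6 (b): row=2 col=0 char='s'
After 7 (b): row=1 col=18 char='s'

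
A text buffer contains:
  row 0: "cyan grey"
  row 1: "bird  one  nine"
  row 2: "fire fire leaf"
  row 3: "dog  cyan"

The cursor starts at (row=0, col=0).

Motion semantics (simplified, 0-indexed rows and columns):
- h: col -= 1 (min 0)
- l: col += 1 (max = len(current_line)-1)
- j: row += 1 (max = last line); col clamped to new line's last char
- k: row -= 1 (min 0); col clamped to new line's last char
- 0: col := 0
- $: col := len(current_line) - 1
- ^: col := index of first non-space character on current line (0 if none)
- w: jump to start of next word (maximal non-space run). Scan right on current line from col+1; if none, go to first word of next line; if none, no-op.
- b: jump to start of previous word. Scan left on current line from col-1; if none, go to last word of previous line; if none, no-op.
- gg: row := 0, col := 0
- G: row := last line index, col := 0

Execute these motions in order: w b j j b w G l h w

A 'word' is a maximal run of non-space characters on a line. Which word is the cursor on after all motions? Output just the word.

After 1 (w): row=0 col=5 char='g'
After 2 (b): row=0 col=0 char='c'
After 3 (j): row=1 col=0 char='b'
After 4 (j): row=2 col=0 char='f'
After 5 (b): row=1 col=11 char='n'
After 6 (w): row=2 col=0 char='f'
After 7 (G): row=3 col=0 char='d'
After 8 (l): row=3 col=1 char='o'
After 9 (h): row=3 col=0 char='d'
After 10 (w): row=3 col=5 char='c'

Answer: cyan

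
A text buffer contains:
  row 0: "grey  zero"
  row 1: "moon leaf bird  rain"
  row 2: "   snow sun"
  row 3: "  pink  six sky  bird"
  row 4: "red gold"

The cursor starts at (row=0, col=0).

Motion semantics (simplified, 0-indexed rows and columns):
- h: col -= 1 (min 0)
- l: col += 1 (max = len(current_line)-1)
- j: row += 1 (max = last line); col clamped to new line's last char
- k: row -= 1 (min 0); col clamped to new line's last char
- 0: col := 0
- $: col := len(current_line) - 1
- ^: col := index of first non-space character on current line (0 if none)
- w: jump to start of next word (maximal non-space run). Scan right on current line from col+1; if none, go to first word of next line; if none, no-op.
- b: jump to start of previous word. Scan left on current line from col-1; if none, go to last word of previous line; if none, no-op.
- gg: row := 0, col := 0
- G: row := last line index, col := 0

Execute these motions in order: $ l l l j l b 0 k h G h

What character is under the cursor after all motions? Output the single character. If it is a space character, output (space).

Answer: r

Derivation:
After 1 ($): row=0 col=9 char='o'
After 2 (l): row=0 col=9 char='o'
After 3 (l): row=0 col=9 char='o'
After 4 (l): row=0 col=9 char='o'
After 5 (j): row=1 col=9 char='_'
After 6 (l): row=1 col=10 char='b'
After 7 (b): row=1 col=5 char='l'
After 8 (0): row=1 col=0 char='m'
After 9 (k): row=0 col=0 char='g'
After 10 (h): row=0 col=0 char='g'
After 11 (G): row=4 col=0 char='r'
After 12 (h): row=4 col=0 char='r'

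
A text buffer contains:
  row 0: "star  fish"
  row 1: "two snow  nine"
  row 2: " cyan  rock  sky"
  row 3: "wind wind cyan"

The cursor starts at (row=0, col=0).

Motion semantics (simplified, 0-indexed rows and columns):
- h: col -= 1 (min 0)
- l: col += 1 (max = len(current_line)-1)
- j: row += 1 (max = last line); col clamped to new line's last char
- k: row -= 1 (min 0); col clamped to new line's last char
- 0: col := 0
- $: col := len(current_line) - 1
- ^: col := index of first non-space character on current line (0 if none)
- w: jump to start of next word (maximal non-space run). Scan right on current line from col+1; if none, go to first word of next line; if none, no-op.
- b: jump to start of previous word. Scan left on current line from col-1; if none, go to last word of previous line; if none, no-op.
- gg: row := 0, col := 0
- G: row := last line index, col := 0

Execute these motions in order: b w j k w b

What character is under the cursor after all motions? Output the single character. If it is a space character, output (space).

After 1 (b): row=0 col=0 char='s'
After 2 (w): row=0 col=6 char='f'
After 3 (j): row=1 col=6 char='o'
After 4 (k): row=0 col=6 char='f'
After 5 (w): row=1 col=0 char='t'
After 6 (b): row=0 col=6 char='f'

Answer: f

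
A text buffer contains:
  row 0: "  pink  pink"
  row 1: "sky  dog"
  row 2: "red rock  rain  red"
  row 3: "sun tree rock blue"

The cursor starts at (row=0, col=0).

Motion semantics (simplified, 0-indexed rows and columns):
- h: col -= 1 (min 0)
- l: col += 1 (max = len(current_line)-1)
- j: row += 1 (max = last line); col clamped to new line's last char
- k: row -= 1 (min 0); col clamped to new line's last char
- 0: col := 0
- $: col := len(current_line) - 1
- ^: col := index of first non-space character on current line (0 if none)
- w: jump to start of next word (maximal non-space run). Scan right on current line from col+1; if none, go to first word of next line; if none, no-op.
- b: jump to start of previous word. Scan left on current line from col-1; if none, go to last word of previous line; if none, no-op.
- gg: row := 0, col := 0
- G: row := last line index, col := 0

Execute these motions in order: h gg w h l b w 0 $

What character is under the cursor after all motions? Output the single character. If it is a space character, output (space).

After 1 (h): row=0 col=0 char='_'
After 2 (gg): row=0 col=0 char='_'
After 3 (w): row=0 col=2 char='p'
After 4 (h): row=0 col=1 char='_'
After 5 (l): row=0 col=2 char='p'
After 6 (b): row=0 col=2 char='p'
After 7 (w): row=0 col=8 char='p'
After 8 (0): row=0 col=0 char='_'
After 9 ($): row=0 col=11 char='k'

Answer: k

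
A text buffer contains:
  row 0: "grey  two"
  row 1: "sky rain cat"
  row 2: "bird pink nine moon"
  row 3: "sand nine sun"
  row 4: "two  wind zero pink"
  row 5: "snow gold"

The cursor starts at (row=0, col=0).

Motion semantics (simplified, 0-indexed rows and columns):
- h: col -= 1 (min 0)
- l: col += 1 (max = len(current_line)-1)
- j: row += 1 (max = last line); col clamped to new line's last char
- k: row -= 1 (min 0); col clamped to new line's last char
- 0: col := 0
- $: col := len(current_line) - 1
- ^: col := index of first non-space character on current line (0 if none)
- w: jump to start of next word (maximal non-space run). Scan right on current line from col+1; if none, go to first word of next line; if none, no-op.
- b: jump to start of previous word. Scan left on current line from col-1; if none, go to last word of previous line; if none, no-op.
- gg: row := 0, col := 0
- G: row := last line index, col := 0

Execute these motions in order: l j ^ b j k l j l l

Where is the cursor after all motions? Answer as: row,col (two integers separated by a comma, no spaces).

Answer: 1,9

Derivation:
After 1 (l): row=0 col=1 char='r'
After 2 (j): row=1 col=1 char='k'
After 3 (^): row=1 col=0 char='s'
After 4 (b): row=0 col=6 char='t'
After 5 (j): row=1 col=6 char='i'
After 6 (k): row=0 col=6 char='t'
After 7 (l): row=0 col=7 char='w'
After 8 (j): row=1 col=7 char='n'
After 9 (l): row=1 col=8 char='_'
After 10 (l): row=1 col=9 char='c'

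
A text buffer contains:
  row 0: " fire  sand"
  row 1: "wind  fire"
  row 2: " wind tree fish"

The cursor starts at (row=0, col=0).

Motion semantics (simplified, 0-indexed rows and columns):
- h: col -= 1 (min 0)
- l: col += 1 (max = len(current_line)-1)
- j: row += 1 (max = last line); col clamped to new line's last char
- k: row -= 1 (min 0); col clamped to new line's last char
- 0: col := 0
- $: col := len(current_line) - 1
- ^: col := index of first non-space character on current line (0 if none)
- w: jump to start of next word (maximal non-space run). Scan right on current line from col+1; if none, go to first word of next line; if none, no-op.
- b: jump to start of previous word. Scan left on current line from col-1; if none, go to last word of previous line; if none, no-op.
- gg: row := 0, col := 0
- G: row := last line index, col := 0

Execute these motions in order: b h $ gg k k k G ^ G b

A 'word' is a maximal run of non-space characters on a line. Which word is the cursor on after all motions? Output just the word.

After 1 (b): row=0 col=0 char='_'
After 2 (h): row=0 col=0 char='_'
After 3 ($): row=0 col=10 char='d'
After 4 (gg): row=0 col=0 char='_'
After 5 (k): row=0 col=0 char='_'
After 6 (k): row=0 col=0 char='_'
After 7 (k): row=0 col=0 char='_'
After 8 (G): row=2 col=0 char='_'
After 9 (^): row=2 col=1 char='w'
After 10 (G): row=2 col=0 char='_'
After 11 (b): row=1 col=6 char='f'

Answer: fire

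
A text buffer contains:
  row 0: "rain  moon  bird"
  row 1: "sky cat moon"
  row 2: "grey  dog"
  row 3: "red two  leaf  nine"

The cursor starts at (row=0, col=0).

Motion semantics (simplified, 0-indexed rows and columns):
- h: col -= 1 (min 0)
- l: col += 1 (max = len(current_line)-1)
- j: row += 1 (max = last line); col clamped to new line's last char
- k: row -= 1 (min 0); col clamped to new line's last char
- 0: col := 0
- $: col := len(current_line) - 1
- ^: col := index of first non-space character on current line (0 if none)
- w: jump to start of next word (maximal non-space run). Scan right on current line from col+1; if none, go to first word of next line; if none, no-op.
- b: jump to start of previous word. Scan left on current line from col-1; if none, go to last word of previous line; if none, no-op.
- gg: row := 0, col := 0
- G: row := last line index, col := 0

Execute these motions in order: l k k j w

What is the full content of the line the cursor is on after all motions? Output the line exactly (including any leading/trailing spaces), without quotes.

After 1 (l): row=0 col=1 char='a'
After 2 (k): row=0 col=1 char='a'
After 3 (k): row=0 col=1 char='a'
After 4 (j): row=1 col=1 char='k'
After 5 (w): row=1 col=4 char='c'

Answer: sky cat moon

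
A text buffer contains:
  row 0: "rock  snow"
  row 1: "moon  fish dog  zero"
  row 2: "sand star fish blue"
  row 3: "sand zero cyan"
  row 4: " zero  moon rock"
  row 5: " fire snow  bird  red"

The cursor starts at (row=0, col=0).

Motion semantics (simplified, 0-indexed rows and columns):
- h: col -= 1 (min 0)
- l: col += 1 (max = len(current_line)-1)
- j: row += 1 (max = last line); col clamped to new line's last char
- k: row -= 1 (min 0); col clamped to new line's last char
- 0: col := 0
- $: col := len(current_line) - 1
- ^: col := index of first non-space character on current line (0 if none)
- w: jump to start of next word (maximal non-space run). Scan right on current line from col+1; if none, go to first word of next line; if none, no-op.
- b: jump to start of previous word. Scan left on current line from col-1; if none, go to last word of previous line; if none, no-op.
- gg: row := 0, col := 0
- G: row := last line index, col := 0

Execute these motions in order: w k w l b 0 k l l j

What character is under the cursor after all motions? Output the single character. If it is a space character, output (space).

Answer: o

Derivation:
After 1 (w): row=0 col=6 char='s'
After 2 (k): row=0 col=6 char='s'
After 3 (w): row=1 col=0 char='m'
After 4 (l): row=1 col=1 char='o'
After 5 (b): row=1 col=0 char='m'
After 6 (0): row=1 col=0 char='m'
After 7 (k): row=0 col=0 char='r'
After 8 (l): row=0 col=1 char='o'
After 9 (l): row=0 col=2 char='c'
After 10 (j): row=1 col=2 char='o'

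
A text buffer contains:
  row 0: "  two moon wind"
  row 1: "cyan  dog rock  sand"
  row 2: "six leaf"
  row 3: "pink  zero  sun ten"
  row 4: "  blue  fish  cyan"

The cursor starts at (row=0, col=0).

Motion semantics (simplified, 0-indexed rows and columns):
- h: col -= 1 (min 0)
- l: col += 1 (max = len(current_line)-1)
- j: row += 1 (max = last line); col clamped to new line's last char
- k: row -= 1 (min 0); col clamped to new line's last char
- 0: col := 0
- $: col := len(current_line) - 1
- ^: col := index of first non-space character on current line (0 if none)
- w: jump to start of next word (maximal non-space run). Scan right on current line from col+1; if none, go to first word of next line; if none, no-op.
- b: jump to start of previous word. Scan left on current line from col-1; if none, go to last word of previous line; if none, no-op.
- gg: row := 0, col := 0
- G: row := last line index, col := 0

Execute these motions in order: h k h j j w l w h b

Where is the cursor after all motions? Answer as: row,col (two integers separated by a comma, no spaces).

Answer: 2,4

Derivation:
After 1 (h): row=0 col=0 char='_'
After 2 (k): row=0 col=0 char='_'
After 3 (h): row=0 col=0 char='_'
After 4 (j): row=1 col=0 char='c'
After 5 (j): row=2 col=0 char='s'
After 6 (w): row=2 col=4 char='l'
After 7 (l): row=2 col=5 char='e'
After 8 (w): row=3 col=0 char='p'
After 9 (h): row=3 col=0 char='p'
After 10 (b): row=2 col=4 char='l'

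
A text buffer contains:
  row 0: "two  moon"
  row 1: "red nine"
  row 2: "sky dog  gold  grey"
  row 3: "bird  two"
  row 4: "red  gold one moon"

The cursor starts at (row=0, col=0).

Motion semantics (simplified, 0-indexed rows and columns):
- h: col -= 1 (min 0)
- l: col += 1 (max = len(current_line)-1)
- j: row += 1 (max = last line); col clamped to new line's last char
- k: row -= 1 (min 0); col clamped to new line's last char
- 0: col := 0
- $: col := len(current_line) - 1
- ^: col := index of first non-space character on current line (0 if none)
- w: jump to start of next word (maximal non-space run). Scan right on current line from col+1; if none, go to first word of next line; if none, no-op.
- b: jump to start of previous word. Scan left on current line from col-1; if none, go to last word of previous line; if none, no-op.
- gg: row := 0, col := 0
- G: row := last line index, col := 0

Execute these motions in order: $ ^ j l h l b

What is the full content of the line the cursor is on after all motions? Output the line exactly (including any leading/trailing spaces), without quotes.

Answer: red nine

Derivation:
After 1 ($): row=0 col=8 char='n'
After 2 (^): row=0 col=0 char='t'
After 3 (j): row=1 col=0 char='r'
After 4 (l): row=1 col=1 char='e'
After 5 (h): row=1 col=0 char='r'
After 6 (l): row=1 col=1 char='e'
After 7 (b): row=1 col=0 char='r'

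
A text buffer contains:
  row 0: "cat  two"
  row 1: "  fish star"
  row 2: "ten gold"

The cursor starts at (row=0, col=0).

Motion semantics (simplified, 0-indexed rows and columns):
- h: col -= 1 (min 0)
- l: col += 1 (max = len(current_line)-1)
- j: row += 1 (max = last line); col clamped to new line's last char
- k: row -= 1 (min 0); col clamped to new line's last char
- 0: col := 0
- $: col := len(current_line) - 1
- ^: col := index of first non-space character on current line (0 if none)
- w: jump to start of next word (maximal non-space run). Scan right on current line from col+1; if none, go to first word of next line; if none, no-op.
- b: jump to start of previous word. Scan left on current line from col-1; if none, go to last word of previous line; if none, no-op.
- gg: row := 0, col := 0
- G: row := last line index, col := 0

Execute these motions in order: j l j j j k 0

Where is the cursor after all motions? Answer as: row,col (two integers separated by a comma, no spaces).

Answer: 1,0

Derivation:
After 1 (j): row=1 col=0 char='_'
After 2 (l): row=1 col=1 char='_'
After 3 (j): row=2 col=1 char='e'
After 4 (j): row=2 col=1 char='e'
After 5 (j): row=2 col=1 char='e'
After 6 (k): row=1 col=1 char='_'
After 7 (0): row=1 col=0 char='_'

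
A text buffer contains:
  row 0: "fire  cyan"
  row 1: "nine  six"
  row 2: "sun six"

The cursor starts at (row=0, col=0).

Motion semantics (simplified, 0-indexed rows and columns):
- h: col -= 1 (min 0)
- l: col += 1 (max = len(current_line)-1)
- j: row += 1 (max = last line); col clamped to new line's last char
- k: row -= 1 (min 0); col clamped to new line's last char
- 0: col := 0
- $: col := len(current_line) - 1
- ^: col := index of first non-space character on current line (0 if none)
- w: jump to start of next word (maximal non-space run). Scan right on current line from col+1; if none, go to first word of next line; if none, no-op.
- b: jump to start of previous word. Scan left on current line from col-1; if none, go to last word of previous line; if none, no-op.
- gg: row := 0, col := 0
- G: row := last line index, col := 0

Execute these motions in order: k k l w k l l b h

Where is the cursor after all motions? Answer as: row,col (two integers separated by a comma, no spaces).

After 1 (k): row=0 col=0 char='f'
After 2 (k): row=0 col=0 char='f'
After 3 (l): row=0 col=1 char='i'
After 4 (w): row=0 col=6 char='c'
After 5 (k): row=0 col=6 char='c'
After 6 (l): row=0 col=7 char='y'
After 7 (l): row=0 col=8 char='a'
After 8 (b): row=0 col=6 char='c'
After 9 (h): row=0 col=5 char='_'

Answer: 0,5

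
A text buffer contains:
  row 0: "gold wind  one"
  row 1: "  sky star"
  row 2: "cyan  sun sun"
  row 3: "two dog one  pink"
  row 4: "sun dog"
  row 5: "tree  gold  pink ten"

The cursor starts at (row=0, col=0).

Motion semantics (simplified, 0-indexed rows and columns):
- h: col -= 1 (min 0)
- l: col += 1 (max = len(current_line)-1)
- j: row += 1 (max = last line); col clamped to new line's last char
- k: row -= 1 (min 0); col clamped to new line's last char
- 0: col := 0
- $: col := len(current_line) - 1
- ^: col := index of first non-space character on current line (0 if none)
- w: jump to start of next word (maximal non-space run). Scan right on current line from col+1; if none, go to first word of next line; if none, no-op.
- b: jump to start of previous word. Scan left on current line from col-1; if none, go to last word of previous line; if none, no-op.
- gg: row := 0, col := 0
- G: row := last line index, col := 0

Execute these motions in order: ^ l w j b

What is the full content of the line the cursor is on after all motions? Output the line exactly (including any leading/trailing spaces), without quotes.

After 1 (^): row=0 col=0 char='g'
After 2 (l): row=0 col=1 char='o'
After 3 (w): row=0 col=5 char='w'
After 4 (j): row=1 col=5 char='_'
After 5 (b): row=1 col=2 char='s'

Answer:   sky star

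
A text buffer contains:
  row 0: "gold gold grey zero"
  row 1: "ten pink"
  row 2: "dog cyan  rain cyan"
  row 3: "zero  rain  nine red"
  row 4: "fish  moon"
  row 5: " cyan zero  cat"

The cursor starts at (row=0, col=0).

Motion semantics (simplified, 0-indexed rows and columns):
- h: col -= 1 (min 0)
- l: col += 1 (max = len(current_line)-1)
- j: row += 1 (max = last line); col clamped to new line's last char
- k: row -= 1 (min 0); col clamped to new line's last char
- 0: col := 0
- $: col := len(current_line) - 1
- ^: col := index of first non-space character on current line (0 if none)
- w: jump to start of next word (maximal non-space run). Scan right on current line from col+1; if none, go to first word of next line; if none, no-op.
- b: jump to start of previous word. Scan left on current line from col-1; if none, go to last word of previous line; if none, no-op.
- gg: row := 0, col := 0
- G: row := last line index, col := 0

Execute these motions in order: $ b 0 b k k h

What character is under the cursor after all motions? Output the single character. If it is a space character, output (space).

After 1 ($): row=0 col=18 char='o'
After 2 (b): row=0 col=15 char='z'
After 3 (0): row=0 col=0 char='g'
After 4 (b): row=0 col=0 char='g'
After 5 (k): row=0 col=0 char='g'
After 6 (k): row=0 col=0 char='g'
After 7 (h): row=0 col=0 char='g'

Answer: g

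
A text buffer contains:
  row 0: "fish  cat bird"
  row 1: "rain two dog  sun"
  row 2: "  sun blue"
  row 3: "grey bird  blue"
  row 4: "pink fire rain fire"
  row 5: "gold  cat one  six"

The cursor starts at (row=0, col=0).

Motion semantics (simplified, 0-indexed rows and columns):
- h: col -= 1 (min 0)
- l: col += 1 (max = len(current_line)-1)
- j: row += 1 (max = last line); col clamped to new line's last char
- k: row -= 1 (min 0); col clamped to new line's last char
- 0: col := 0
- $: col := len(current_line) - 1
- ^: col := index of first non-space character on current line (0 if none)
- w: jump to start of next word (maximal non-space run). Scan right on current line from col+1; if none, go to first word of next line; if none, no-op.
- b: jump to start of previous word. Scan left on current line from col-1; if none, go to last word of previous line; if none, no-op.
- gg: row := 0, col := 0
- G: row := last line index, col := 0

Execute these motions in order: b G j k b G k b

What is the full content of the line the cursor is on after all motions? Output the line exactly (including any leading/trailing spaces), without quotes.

After 1 (b): row=0 col=0 char='f'
After 2 (G): row=5 col=0 char='g'
After 3 (j): row=5 col=0 char='g'
After 4 (k): row=4 col=0 char='p'
After 5 (b): row=3 col=11 char='b'
After 6 (G): row=5 col=0 char='g'
After 7 (k): row=4 col=0 char='p'
After 8 (b): row=3 col=11 char='b'

Answer: grey bird  blue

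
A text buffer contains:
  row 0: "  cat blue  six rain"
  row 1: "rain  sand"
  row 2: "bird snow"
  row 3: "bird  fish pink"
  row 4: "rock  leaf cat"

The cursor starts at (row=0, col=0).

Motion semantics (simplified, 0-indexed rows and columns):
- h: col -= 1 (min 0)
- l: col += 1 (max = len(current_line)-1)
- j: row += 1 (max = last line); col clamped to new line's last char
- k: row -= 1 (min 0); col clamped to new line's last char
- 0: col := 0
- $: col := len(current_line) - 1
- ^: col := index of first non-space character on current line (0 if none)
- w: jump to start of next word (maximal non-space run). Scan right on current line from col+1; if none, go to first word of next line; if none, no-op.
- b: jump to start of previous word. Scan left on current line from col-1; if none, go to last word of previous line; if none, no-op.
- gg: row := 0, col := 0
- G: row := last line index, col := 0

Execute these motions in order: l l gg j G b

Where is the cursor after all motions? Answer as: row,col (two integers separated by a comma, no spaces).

Answer: 3,11

Derivation:
After 1 (l): row=0 col=1 char='_'
After 2 (l): row=0 col=2 char='c'
After 3 (gg): row=0 col=0 char='_'
After 4 (j): row=1 col=0 char='r'
After 5 (G): row=4 col=0 char='r'
After 6 (b): row=3 col=11 char='p'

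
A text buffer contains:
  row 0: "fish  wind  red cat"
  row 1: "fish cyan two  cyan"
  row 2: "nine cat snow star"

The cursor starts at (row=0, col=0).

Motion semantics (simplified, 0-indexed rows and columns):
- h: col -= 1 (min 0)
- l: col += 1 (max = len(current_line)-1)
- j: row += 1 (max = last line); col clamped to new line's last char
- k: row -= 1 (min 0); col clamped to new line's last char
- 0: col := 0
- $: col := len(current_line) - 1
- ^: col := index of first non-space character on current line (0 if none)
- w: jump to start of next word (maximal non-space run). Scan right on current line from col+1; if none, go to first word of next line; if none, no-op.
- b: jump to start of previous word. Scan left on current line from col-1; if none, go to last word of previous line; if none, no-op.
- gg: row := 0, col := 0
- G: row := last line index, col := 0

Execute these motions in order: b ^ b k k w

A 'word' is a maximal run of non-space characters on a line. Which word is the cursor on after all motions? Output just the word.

After 1 (b): row=0 col=0 char='f'
After 2 (^): row=0 col=0 char='f'
After 3 (b): row=0 col=0 char='f'
After 4 (k): row=0 col=0 char='f'
After 5 (k): row=0 col=0 char='f'
After 6 (w): row=0 col=6 char='w'

Answer: wind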